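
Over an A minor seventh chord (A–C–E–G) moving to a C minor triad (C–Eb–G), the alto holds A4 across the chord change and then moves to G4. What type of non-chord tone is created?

A4 is a suspension.

The harmony at that moment is C minor triad (C, Eb, G); A4 is not a chord tone.
It is held over (the same pitch as the preceding A4) and left by step down to G4.
Held over from the previous chord and resolving down by step — a suspension.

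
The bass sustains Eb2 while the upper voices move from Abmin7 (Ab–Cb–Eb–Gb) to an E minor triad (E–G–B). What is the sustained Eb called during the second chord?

Pedal tone (pedal point).

The harmony at that moment is E minor triad (E, G, B); Eb2 is not a chord tone.
It is held over (the same pitch as the preceding Eb2) and then sustained as the same pitch into the next harmony.
Sustained through a change of harmony — a pedal tone.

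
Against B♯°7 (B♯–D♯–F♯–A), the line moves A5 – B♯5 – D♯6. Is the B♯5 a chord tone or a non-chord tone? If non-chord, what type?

B# diminished seventh chord contains B♯, D♯, F♯, A; B♯ is the root, so it is a chord tone.

Chord tone (the root of B# diminished seventh chord).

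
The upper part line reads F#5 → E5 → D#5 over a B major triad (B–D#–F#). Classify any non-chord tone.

E5 is a passing tone.

The harmony at that moment is B major triad (B, D#, F#); E5 is not a chord tone.
It is approached by step down from F#5 and left by step down to D#5.
Step in, step out in the same direction — a passing tone.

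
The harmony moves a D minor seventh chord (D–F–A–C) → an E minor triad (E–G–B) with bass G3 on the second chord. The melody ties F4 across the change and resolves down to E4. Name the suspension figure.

At the second chord the bass is G3. The suspended F4 lies a seventh above the bass; after resolving down by step to E4, the interval above the bass becomes a sixth.
Suspension figures are named by those two intervals: 7–6.

7–6 suspension.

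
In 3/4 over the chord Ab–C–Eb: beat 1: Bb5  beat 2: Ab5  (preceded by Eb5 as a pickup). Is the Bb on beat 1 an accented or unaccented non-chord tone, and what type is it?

The harmony at that moment is Ab major triad (Ab, C, Eb); Bb5 is not a chord tone.
It is approached by leap up from Eb5 and left by step down to Ab5.
Leap in, step out — an appoggiatura.
It falls on the downbeat, so it is accented.

Accented appoggiatura.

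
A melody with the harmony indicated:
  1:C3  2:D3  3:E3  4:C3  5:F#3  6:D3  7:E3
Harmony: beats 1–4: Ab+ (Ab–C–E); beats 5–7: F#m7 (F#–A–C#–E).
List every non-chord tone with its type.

D3 (beat 2) — passing tone; D3 (beat 6) — appoggiatura.

The harmony at that moment is Ab augmented triad (Ab, C, E); D3 is not a chord tone.
It is approached by step up from C3 and left by step up to E3.
Step in, step out in the same direction — a passing tone.
The harmony at that moment is F# minor seventh chord (F#, A, C#, E); D3 is not a chord tone.
It is approached by leap down from F#3 and left by step up to E3.
Leap in, step out — an appoggiatura.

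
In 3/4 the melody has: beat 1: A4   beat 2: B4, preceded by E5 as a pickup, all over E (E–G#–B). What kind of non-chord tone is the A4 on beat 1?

Appoggiatura.

The harmony at that moment is E major triad (E, G#, B); A4 is not a chord tone.
It is approached by leap down from E5 and left by step up to B4.
Leap in, step out, metrically accented — an appoggiatura.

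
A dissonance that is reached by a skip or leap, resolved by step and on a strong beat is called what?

Appoggiatura.

Approach: by leap. Departure: by step. Metric position: strong.
Leap in, step out, in a metrically strong position — an appoggiatura. (It is the mirror image of the escape tone, which steps in and leaps out from a weak position.)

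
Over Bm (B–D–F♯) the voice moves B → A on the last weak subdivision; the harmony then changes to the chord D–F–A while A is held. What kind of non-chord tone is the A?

The harmony at that moment is B minor triad (B, D, F♯); A is not a chord tone.
It is approached by step down from B and then sustained as the same pitch into the next harmony.
Arriving early and becoming a chord tone when the harmony changes — an anticipation.

A is an anticipation.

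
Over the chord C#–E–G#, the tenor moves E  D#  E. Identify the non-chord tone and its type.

The harmony at that moment is C# minor triad (C#, E, G#); D# is not a chord tone.
It is approached by step down from E and left by step up to E.
Step away and step back to the same note — a neighbor tone (lower neighbor).

D# is a neighbor tone.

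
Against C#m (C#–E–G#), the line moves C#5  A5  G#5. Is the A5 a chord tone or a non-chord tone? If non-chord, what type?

The harmony at that moment is C# minor triad (C#, E, G#); A5 is not a chord tone.
It is approached by leap up from C#5 and left by step down to G#5.
Leap in, step out — an appoggiatura.

Non-chord tone — an appoggiatura.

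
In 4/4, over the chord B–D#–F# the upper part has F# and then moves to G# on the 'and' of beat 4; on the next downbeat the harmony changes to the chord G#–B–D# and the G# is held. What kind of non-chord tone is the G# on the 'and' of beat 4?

The harmony at that moment is B major triad (B, D#, F#); G# is not a chord tone.
It is approached by step up from F# and then sustained as the same pitch into the next harmony.
Arriving early and becoming a chord tone when the harmony changes — an anticipation.

Anticipation.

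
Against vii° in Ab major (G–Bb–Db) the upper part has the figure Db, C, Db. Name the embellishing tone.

The harmony at that moment is G diminished triad (G, Bb, Db); C is not a chord tone.
It is approached by step down from Db and left by step up to Db.
Step away and step back to the same note — a neighbor tone (lower neighbor).

C is a neighbor tone.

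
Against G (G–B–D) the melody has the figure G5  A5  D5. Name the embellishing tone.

The harmony at that moment is G major triad (G, B, D); A5 is not a chord tone.
It is approached by step up from G5 and left by leap down to D5.
Step in, leap out — an escape tone.

A5 is an escape tone.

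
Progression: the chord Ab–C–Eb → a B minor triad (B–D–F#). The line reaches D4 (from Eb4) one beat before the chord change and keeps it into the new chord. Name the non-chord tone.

D4 is an anticipation.

The harmony at that moment is Ab major triad (Ab, C, Eb); D4 is not a chord tone.
It is approached by step down from Eb4 and then sustained as the same pitch into the next harmony.
Arriving early and becoming a chord tone when the harmony changes — an anticipation.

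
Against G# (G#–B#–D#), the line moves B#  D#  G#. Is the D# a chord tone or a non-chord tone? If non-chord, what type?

Chord tone (the fifth of G# major triad).

G# major triad contains G#, B#, D#; D# is the fifth, so it is a chord tone.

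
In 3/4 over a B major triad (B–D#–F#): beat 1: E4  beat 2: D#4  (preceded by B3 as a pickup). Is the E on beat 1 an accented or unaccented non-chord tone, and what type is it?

Accented appoggiatura.

The harmony at that moment is B major triad (B, D#, F#); E4 is not a chord tone.
It is approached by leap up from B3 and left by step down to D#4.
Leap in, step out — an appoggiatura.
It falls on the downbeat, so it is accented.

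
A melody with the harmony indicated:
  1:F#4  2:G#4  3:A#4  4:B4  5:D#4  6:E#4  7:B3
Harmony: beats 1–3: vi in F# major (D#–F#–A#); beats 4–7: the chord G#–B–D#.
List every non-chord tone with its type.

The harmony at that moment is D# minor triad (D#, F#, A#); G#4 is not a chord tone.
It is approached by step up from F#4 and left by step up to A#4.
Step in, step out in the same direction — a passing tone.
The harmony at that moment is G# minor triad (G#, B, D#); E#4 is not a chord tone.
It is approached by step up from D#4 and left by leap down to B3.
Step in, leap out — an escape tone.

G#4 (beat 2) — passing tone; E#4 (beat 6) — escape tone.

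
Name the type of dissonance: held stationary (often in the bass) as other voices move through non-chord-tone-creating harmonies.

Pedal tone.

Approach: none. Departure: none — a single pitch is sustained while the chords change around it, passing through harmonies that do not contain it.
No melodic motion at all; the dissonance is created entirely by the moving harmonies against the stationary note — a pedal tone (pedal point).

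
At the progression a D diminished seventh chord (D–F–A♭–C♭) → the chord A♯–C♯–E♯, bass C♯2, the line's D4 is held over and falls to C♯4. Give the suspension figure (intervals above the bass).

9–8 suspension.

At the second chord the bass is C♯2. The suspended D4 lies a ninth above the bass; after resolving down by step to C♯4, the interval above the bass becomes an octave.
Suspension figures are named by those two intervals: 9–8.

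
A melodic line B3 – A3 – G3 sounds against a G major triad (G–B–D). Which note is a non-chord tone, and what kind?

A3 is a passing tone.

The harmony at that moment is G major triad (G, B, D); A3 is not a chord tone.
It is approached by step down from B3 and left by step down to G3.
Step in, step out in the same direction — a passing tone.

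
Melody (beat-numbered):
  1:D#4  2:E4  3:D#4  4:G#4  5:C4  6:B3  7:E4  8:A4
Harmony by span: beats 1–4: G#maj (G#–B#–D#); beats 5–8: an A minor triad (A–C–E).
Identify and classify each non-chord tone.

E4 (beat 2) — neighbor tone; B3 (beat 6) — escape tone.

The harmony at that moment is G# major triad (G#, B#, D#); E4 is not a chord tone.
It is approached by step up from D#4 and left by step down to D#4.
Step away and step back to the same note — a neighbor tone (upper neighbor).
The harmony at that moment is A minor triad (A, C, E); B3 is not a chord tone.
It is approached by step down from C4 and left by leap up to E4.
Step in, leap out — an escape tone.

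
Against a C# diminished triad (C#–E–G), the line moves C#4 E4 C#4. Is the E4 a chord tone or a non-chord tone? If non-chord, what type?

Chord tone (the third of C# diminished triad).

C# diminished triad contains C#, E, G; E is the third, so it is a chord tone.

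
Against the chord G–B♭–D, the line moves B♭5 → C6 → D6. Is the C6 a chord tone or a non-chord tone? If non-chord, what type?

Non-chord tone — a passing tone.

The harmony at that moment is G minor triad (G, B♭, D); C6 is not a chord tone.
It is approached by step up from B♭5 and left by step up to D6.
Step in, step out in the same direction — a passing tone.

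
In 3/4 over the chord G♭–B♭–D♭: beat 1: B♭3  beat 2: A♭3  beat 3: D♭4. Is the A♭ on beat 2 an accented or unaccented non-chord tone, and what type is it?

The harmony at that moment is G♭ major triad (G♭, B♭, D♭); A♭3 is not a chord tone.
It is approached by step down from B♭3 and left by leap up to D♭4.
Step in, leap out — an escape tone.
It falls on a weak beat, so it is unaccented.

Unaccented escape tone.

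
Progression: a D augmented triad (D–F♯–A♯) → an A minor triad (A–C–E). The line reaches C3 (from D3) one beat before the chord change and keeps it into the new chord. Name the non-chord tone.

The harmony at that moment is D augmented triad (D, F♯, A♯); C3 is not a chord tone.
It is approached by step down from D3 and then sustained as the same pitch into the next harmony.
Arriving early and becoming a chord tone when the harmony changes — an anticipation.

C3 is an anticipation.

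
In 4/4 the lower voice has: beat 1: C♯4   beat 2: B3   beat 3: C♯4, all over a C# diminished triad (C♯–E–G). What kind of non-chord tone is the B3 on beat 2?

The harmony at that moment is C♯ diminished triad (C♯, E, G); B3 is not a chord tone.
It is approached by step down from C♯4 and left by step up to C♯4.
Step away and step back to the same note — a neighbor tone (lower neighbor).

Lower neighbor tone.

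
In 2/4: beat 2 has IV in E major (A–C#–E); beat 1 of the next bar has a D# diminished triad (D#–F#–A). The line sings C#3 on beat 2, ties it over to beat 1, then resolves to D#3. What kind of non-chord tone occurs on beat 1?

Retardation.

The harmony at that moment is D# diminished triad (D#, F#, A); C#3 is not a chord tone.
It is held over (the same pitch as the preceding C#3) and left by step up to D#3.
Held over from the previous chord and resolving up by step — a retardation.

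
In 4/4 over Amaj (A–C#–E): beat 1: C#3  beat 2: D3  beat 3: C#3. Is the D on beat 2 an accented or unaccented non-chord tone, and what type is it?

The harmony at that moment is A major triad (A, C#, E); D3 is not a chord tone.
It is approached by step up from C#3 and left by step down to C#3.
Step away and step back to the same note — a neighbor tone (upper neighbor).
It falls on a weak beat, so it is unaccented.

Unaccented neighbor tone.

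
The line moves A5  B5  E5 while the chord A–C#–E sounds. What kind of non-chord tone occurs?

B5 is an escape tone.

The harmony at that moment is A major triad (A, C#, E); B5 is not a chord tone.
It is approached by step up from A5 and left by leap down to E5.
Step in, leap out — an escape tone.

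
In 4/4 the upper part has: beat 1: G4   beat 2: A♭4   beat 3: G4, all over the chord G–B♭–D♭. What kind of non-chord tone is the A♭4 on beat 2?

The harmony at that moment is G diminished triad (G, B♭, D♭); A♭4 is not a chord tone.
It is approached by step up from G4 and left by step down to G4.
Step away and step back to the same note — a neighbor tone (upper neighbor).

Upper neighbor tone.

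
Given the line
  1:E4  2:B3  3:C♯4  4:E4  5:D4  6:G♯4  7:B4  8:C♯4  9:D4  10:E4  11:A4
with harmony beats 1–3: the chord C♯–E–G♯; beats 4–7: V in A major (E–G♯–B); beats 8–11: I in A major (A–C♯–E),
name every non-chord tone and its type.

B3 (beat 2) — appoggiatura; D4 (beat 5) — escape tone; D4 (beat 9) — passing tone.

The harmony at that moment is C♯ minor triad (C♯, E, G♯); B3 is not a chord tone.
It is approached by leap down from E4 and left by step up to C♯4.
Leap in, step out — an appoggiatura.
The harmony at that moment is E major triad (E, G♯, B); D4 is not a chord tone.
It is approached by step down from E4 and left by leap up to G♯4.
Step in, leap out — an escape tone.
The harmony at that moment is A major triad (A, C♯, E); D4 is not a chord tone.
It is approached by step up from C♯4 and left by step up to E4.
Step in, step out in the same direction — a passing tone.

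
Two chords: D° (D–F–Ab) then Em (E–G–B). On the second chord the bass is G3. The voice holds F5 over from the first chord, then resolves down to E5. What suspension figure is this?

At the second chord the bass is G3. The suspended F5 lies a seventh above the bass; after resolving down by step to E5, the interval above the bass becomes a sixth.
Suspension figures are named by those two intervals: 7–6.

7–6 suspension.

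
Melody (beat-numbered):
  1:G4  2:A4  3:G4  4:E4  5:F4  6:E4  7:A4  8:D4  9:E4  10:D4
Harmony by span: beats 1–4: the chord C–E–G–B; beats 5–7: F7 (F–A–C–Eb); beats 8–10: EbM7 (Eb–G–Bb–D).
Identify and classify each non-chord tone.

The harmony at that moment is C major seventh chord (C, E, G, B); A4 is not a chord tone.
It is approached by step up from G4 and left by step down to G4.
Step away and step back to the same note — a neighbor tone (upper neighbor).
The harmony at that moment is F dominant seventh chord (F, A, C, Eb); E4 is not a chord tone.
It is approached by step down from F4 and left by leap up to A4.
Step in, leap out — an escape tone.
The harmony at that moment is Eb major seventh chord (Eb, G, Bb, D); E4 is not a chord tone.
It is approached by step up from D4 and left by step down to D4.
Step away and step back to the same note — a neighbor tone (upper neighbor).

A4 (beat 2) — neighbor tone; E4 (beat 6) — escape tone; E4 (beat 9) — neighbor tone.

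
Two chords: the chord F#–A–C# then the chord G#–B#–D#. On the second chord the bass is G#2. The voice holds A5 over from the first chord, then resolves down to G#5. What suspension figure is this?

At the second chord the bass is G#2. The suspended A5 lies a ninth above the bass; after resolving down by step to G#5, the interval above the bass becomes an octave.
Suspension figures are named by those two intervals: 9–8.

9–8 suspension.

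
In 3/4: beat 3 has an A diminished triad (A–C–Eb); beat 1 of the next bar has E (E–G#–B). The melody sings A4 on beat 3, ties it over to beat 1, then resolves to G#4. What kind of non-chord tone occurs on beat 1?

Suspension.

The harmony at that moment is E major triad (E, G#, B); A4 is not a chord tone.
It is held over (the same pitch as the preceding A4) and left by step down to G#4.
Held over from the previous chord and resolving down by step — a suspension.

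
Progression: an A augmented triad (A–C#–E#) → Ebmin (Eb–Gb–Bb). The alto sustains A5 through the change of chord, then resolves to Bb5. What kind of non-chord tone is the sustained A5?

The harmony at that moment is Eb minor triad (Eb, Gb, Bb); A5 is not a chord tone.
It is held over (the same pitch as the preceding A5) and left by step up to Bb5.
Held over from the previous chord and resolving up by step — a retardation.

A5 is a retardation.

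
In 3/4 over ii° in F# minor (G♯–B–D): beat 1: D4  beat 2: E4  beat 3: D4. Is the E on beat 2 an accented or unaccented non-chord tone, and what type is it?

Unaccented neighbor tone.

The harmony at that moment is G♯ diminished triad (G♯, B, D); E4 is not a chord tone.
It is approached by step up from D4 and left by step down to D4.
Step away and step back to the same note — a neighbor tone (upper neighbor).
It falls on a weak beat, so it is unaccented.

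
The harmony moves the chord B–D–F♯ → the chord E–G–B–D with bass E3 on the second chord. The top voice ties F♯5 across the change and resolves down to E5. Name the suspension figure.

At the second chord the bass is E3. The suspended F♯5 lies a ninth above the bass; after resolving down by step to E5, the interval above the bass becomes an octave.
Suspension figures are named by those two intervals: 9–8.

9–8 suspension.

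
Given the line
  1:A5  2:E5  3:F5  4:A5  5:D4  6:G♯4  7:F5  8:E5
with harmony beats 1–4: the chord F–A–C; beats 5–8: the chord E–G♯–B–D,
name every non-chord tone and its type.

E5 (beat 2) — appoggiatura; F5 (beat 7) — appoggiatura.

The harmony at that moment is F major triad (F, A, C); E5 is not a chord tone.
It is approached by leap down from A5 and left by step up to F5.
Leap in, step out — an appoggiatura.
The harmony at that moment is E dominant seventh chord (E, G♯, B, D); F5 is not a chord tone.
It is approached by leap up from G♯4 and left by step down to E5.
Leap in, step out — an appoggiatura.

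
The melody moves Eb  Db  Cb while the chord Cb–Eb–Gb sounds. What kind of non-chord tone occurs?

Db is a passing tone.

The harmony at that moment is Cb major triad (Cb, Eb, Gb); Db is not a chord tone.
It is approached by step down from Eb and left by step down to Cb.
Step in, step out in the same direction — a passing tone.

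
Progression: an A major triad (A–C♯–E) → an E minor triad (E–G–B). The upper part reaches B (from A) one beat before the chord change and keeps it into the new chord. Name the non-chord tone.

B is an anticipation.

The harmony at that moment is A major triad (A, C♯, E); B is not a chord tone.
It is approached by step up from A and then sustained as the same pitch into the next harmony.
Arriving early and becoming a chord tone when the harmony changes — an anticipation.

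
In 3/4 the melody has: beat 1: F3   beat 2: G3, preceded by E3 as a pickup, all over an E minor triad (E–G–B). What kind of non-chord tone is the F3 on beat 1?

Passing tone.

The harmony at that moment is E minor triad (E, G, B); F3 is not a chord tone.
It is approached by step up from E3 and left by step up to G3.
Step in, step out in the same direction — a passing tone.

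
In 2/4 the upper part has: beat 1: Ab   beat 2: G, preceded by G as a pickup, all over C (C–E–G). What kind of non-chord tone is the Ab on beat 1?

The harmony at that moment is C major triad (C, E, G); Ab is not a chord tone.
It is approached by step up from G and left by step down to G.
Step away and step back to the same note — a neighbor tone (upper neighbor).

Upper neighbor tone.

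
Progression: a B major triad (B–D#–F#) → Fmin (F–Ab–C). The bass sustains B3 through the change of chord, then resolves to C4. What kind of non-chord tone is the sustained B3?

B3 is a retardation.

The harmony at that moment is F minor triad (F, Ab, C); B3 is not a chord tone.
It is held over (the same pitch as the preceding B3) and left by step up to C4.
Held over from the previous chord and resolving up by step — a retardation.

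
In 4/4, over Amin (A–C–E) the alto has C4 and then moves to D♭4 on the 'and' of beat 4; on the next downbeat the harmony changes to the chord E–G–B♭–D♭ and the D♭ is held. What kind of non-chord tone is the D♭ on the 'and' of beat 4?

The harmony at that moment is A minor triad (A, C, E); D♭4 is not a chord tone.
It is approached by step up from C4 and then sustained as the same pitch into the next harmony.
Arriving early and becoming a chord tone when the harmony changes — an anticipation.

Anticipation.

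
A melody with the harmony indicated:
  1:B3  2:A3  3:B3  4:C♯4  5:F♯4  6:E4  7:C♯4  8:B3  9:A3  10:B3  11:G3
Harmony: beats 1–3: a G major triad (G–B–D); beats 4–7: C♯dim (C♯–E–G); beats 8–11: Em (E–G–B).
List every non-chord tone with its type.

The harmony at that moment is G major triad (G, B, D); A3 is not a chord tone.
It is approached by step down from B3 and left by step up to B3.
Step away and step back to the same note — a neighbor tone (lower neighbor).
The harmony at that moment is C♯ diminished triad (C♯, E, G); F♯4 is not a chord tone.
It is approached by leap up from C♯4 and left by step down to E4.
Leap in, step out — an appoggiatura.
The harmony at that moment is E minor triad (E, G, B); A3 is not a chord tone.
It is approached by step down from B3 and left by step up to B3.
Step away and step back to the same note — a neighbor tone (lower neighbor).

A3 (beat 2) — neighbor tone; F♯4 (beat 5) — appoggiatura; A3 (beat 9) — neighbor tone.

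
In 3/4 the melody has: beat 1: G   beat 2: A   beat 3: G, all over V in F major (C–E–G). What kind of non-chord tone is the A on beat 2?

Upper neighbor tone.

The harmony at that moment is C major triad (C, E, G); A is not a chord tone.
It is approached by step up from G and left by step down to G.
Step away and step back to the same note — a neighbor tone (upper neighbor).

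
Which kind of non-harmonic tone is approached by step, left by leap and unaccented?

Approach: by step. Departure: by leap. Metric position: weak.
Step in, leap out, from a weak position — an escape tone (échappée). (It is the mirror image of the appoggiatura, which leaps in and steps out on a strong beat.)

Escape tone.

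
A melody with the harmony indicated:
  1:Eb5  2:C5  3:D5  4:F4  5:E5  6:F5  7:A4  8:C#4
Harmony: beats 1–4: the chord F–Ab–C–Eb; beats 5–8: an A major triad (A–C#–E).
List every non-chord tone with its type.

The harmony at that moment is F minor seventh chord (F, Ab, C, Eb); D5 is not a chord tone.
It is approached by step up from C5 and left by leap down to F4.
Step in, leap out — an escape tone.
The harmony at that moment is A major triad (A, C#, E); F5 is not a chord tone.
It is approached by step up from E5 and left by leap down to A4.
Step in, leap out — an escape tone.

D5 (beat 3) — escape tone; F5 (beat 6) — escape tone.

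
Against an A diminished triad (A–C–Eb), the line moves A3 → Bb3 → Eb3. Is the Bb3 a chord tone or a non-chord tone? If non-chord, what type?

Non-chord tone — an escape tone.

The harmony at that moment is A diminished triad (A, C, Eb); Bb3 is not a chord tone.
It is approached by step up from A3 and left by leap down to Eb3.
Step in, leap out — an escape tone.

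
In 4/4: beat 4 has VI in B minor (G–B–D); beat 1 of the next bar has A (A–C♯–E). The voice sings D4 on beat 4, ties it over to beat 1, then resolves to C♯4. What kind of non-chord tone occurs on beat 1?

The harmony at that moment is A major triad (A, C♯, E); D4 is not a chord tone.
It is held over (the same pitch as the preceding D4) and left by step down to C♯4.
Held over from the previous chord and resolving down by step — a suspension.

Suspension.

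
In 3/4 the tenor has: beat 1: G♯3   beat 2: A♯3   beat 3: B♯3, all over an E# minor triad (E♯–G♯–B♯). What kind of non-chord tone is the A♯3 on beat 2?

The harmony at that moment is E♯ minor triad (E♯, G♯, B♯); A♯3 is not a chord tone.
It is approached by step up from G♯3 and left by step up to B♯3.
Step in, step out in the same direction — a passing tone.

Passing tone.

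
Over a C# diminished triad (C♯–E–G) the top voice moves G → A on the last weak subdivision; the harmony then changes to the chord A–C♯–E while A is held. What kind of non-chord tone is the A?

A is an anticipation.

The harmony at that moment is C♯ diminished triad (C♯, E, G); A is not a chord tone.
It is approached by step up from G and then sustained as the same pitch into the next harmony.
Arriving early and becoming a chord tone when the harmony changes — an anticipation.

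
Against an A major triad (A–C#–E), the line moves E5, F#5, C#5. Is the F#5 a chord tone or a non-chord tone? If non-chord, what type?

The harmony at that moment is A major triad (A, C#, E); F#5 is not a chord tone.
It is approached by step up from E5 and left by leap down to C#5.
Step in, leap out — an escape tone.

Non-chord tone — an escape tone.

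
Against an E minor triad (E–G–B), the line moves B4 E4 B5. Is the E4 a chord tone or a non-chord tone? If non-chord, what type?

Chord tone (the root of E minor triad).

E minor triad contains E, G, B; E is the root, so it is a chord tone.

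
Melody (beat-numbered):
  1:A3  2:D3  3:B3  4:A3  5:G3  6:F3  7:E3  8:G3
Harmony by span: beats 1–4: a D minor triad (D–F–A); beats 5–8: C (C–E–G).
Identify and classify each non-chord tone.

The harmony at that moment is D minor triad (D, F, A); B3 is not a chord tone.
It is approached by leap up from D3 and left by step down to A3.
Leap in, step out — an appoggiatura.
The harmony at that moment is C major triad (C, E, G); F3 is not a chord tone.
It is approached by step down from G3 and left by step down to E3.
Step in, step out in the same direction — a passing tone.

B3 (beat 3) — appoggiatura; F3 (beat 6) — passing tone.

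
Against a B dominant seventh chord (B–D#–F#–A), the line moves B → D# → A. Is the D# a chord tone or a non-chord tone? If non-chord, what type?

B dominant seventh chord contains B, D#, F#, A; D# is the third, so it is a chord tone.

Chord tone (the third of B dominant seventh chord).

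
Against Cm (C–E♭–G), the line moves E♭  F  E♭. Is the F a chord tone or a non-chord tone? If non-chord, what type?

The harmony at that moment is C minor triad (C, E♭, G); F is not a chord tone.
It is approached by step up from E♭ and left by step down to E♭.
Step away and step back to the same note — a neighbor tone (upper neighbor).

Non-chord tone — a neighbor tone.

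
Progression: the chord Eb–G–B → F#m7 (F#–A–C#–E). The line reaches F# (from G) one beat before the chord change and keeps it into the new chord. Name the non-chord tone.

F# is an anticipation.

The harmony at that moment is Eb augmented triad (Eb, G, B); F# is not a chord tone.
It is approached by step down from G and then sustained as the same pitch into the next harmony.
Arriving early and becoming a chord tone when the harmony changes — an anticipation.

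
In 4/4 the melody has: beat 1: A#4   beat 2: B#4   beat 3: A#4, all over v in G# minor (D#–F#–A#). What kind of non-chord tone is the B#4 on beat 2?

The harmony at that moment is D# minor triad (D#, F#, A#); B#4 is not a chord tone.
It is approached by step up from A#4 and left by step down to A#4.
Step away and step back to the same note — a neighbor tone (upper neighbor).

Upper neighbor tone.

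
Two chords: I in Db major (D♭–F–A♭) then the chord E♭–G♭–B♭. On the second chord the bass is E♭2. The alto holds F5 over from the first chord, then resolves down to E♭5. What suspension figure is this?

9–8 suspension.

At the second chord the bass is E♭2. The suspended F5 lies a ninth above the bass; after resolving down by step to E♭5, the interval above the bass becomes an octave.
Suspension figures are named by those two intervals: 9–8.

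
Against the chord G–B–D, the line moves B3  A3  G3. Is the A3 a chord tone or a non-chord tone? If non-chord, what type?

The harmony at that moment is G major triad (G, B, D); A3 is not a chord tone.
It is approached by step down from B3 and left by step down to G3.
Step in, step out in the same direction — a passing tone.

Non-chord tone — a passing tone.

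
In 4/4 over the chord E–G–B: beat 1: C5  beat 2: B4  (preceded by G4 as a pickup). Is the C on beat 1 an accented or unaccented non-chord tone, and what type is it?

The harmony at that moment is E minor triad (E, G, B); C5 is not a chord tone.
It is approached by leap up from G4 and left by step down to B4.
Leap in, step out — an appoggiatura.
It falls on the downbeat, so it is accented.

Accented appoggiatura.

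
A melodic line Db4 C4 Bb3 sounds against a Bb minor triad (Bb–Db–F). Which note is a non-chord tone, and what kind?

C4 is a passing tone.

The harmony at that moment is Bb minor triad (Bb, Db, F); C4 is not a chord tone.
It is approached by step down from Db4 and left by step down to Bb3.
Step in, step out in the same direction — a passing tone.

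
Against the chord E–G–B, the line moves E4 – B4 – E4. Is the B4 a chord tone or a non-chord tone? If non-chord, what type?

E minor triad contains E, G, B; B is the fifth, so it is a chord tone.

Chord tone (the fifth of E minor triad).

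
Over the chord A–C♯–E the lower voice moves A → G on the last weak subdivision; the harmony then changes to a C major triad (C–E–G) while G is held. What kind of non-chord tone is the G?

The harmony at that moment is A major triad (A, C♯, E); G is not a chord tone.
It is approached by step down from A and then sustained as the same pitch into the next harmony.
Arriving early and becoming a chord tone when the harmony changes — an anticipation.

G is an anticipation.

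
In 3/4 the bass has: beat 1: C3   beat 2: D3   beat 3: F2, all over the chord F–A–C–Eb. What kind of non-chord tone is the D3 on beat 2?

Escape tone.

The harmony at that moment is F dominant seventh chord (F, A, C, Eb); D3 is not a chord tone.
It is approached by step up from C3 and left by leap down to F2.
Step in, leap out, on a weak beat — an escape tone.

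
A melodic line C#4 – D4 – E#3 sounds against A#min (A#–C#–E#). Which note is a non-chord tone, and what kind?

D4 is an escape tone.

The harmony at that moment is A# minor triad (A#, C#, E#); D4 is not a chord tone.
It is approached by step up from C#4 and left by leap down to E#3.
Step in, leap out — an escape tone.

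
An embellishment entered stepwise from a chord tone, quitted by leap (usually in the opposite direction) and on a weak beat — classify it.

Approach: by step. Departure: by leap. Metric position: weak.
Step in, leap out, from a weak position — an escape tone (échappée). (It is the mirror image of the appoggiatura, which leaps in and steps out on a strong beat.)

Escape tone.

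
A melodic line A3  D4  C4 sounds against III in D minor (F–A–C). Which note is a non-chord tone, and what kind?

D4 is an appoggiatura.

The harmony at that moment is F major triad (F, A, C); D4 is not a chord tone.
It is approached by leap up from A3 and left by step down to C4.
Leap in, step out — an appoggiatura.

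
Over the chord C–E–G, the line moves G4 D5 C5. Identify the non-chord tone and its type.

The harmony at that moment is C major triad (C, E, G); D5 is not a chord tone.
It is approached by leap up from G4 and left by step down to C5.
Leap in, step out — an appoggiatura.

D5 is an appoggiatura.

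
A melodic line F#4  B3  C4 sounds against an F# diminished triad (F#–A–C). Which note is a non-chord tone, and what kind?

B3 is an appoggiatura.

The harmony at that moment is F# diminished triad (F#, A, C); B3 is not a chord tone.
It is approached by leap down from F#4 and left by step up to C4.
Leap in, step out — an appoggiatura.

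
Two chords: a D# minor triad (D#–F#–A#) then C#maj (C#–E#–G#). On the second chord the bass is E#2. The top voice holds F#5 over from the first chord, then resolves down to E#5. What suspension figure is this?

At the second chord the bass is E#2. The suspended F#5 lies a ninth above the bass; after resolving down by step to E#5, the interval above the bass becomes an octave.
Suspension figures are named by those two intervals: 9–8.

9–8 suspension.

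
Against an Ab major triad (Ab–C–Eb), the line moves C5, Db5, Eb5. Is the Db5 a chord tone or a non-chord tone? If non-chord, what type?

Non-chord tone — a passing tone.

The harmony at that moment is Ab major triad (Ab, C, Eb); Db5 is not a chord tone.
It is approached by step up from C5 and left by step up to Eb5.
Step in, step out in the same direction — a passing tone.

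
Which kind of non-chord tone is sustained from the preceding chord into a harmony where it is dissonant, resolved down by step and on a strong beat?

Suspension.

Approach: by preparation — the pitch is first a chord tone, then held (tied or repeated) while the harmony changes under it. Departure: down by step. Metric position: strong.
A prepared dissonance that resolves downward by step — a suspension. (The same figure resolving upward would be a retardation.)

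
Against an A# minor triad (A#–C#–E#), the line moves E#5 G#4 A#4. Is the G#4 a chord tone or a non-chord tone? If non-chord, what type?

The harmony at that moment is A# minor triad (A#, C#, E#); G#4 is not a chord tone.
It is approached by leap down from E#5 and left by step up to A#4.
Leap in, step out — an appoggiatura.

Non-chord tone — an appoggiatura.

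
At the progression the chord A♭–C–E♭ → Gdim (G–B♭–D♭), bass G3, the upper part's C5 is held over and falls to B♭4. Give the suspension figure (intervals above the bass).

At the second chord the bass is G3. The suspended C5 lies a fourth above the bass; after resolving down by step to B♭4, the interval above the bass becomes a third.
Suspension figures are named by those two intervals: 4–3.

4–3 suspension.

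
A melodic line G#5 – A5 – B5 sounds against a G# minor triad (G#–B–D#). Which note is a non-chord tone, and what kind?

A5 is a passing tone.

The harmony at that moment is G# minor triad (G#, B, D#); A5 is not a chord tone.
It is approached by step up from G#5 and left by step up to B5.
Step in, step out in the same direction — a passing tone.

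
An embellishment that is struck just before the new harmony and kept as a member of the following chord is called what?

Anticipation.

Approach: ahead of the chord change (typically by step), so it is dissonant against the current harmony. Departure: none — the same pitch is restated or held and is a chord tone of the new harmony.
Dissonant first, consonant once the harmony catches up: the note simply arrives early — an anticipation. (The reverse timing, consonant first and dissonant after the change, would be a suspension or retardation.)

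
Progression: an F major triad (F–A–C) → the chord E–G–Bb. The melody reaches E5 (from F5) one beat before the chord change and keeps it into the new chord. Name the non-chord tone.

E5 is an anticipation.

The harmony at that moment is F major triad (F, A, C); E5 is not a chord tone.
It is approached by step down from F5 and then sustained as the same pitch into the next harmony.
Arriving early and becoming a chord tone when the harmony changes — an anticipation.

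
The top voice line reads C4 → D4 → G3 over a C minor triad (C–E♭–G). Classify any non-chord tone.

The harmony at that moment is C minor triad (C, E♭, G); D4 is not a chord tone.
It is approached by step up from C4 and left by leap down to G3.
Step in, leap out — an escape tone.

D4 is an escape tone.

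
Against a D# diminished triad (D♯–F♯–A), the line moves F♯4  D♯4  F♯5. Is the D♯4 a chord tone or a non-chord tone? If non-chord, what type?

Chord tone (the root of D# diminished triad).

D# diminished triad contains D♯, F♯, A; D♯ is the root, so it is a chord tone.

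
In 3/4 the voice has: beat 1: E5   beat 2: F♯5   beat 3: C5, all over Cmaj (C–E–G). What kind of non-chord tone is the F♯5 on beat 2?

Escape tone.

The harmony at that moment is C major triad (C, E, G); F♯5 is not a chord tone.
It is approached by step up from E5 and left by leap down to C5.
Step in, leap out, on a weak beat — an escape tone.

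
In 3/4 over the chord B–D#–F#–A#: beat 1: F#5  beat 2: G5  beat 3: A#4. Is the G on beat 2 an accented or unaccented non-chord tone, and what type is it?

The harmony at that moment is B major seventh chord (B, D#, F#, A#); G5 is not a chord tone.
It is approached by step up from F#5 and left by leap down to A#4.
Step in, leap out — an escape tone.
It falls on a weak beat, so it is unaccented.

Unaccented escape tone.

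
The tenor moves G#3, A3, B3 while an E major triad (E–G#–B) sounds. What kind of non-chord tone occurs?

A3 is a passing tone.

The harmony at that moment is E major triad (E, G#, B); A3 is not a chord tone.
It is approached by step up from G#3 and left by step up to B3.
Step in, step out in the same direction — a passing tone.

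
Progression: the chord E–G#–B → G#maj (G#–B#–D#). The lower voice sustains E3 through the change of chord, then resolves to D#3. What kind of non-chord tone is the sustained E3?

E3 is a suspension.

The harmony at that moment is G# major triad (G#, B#, D#); E3 is not a chord tone.
It is held over (the same pitch as the preceding E3) and left by step down to D#3.
Held over from the previous chord and resolving down by step — a suspension.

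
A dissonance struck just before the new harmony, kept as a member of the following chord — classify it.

Approach: ahead of the chord change (typically by step), so it is dissonant against the current harmony. Departure: none — the same pitch is restated or held and is a chord tone of the new harmony.
Dissonant first, consonant once the harmony catches up: the note simply arrives early — an anticipation. (The reverse timing, consonant first and dissonant after the change, would be a suspension or retardation.)

Anticipation.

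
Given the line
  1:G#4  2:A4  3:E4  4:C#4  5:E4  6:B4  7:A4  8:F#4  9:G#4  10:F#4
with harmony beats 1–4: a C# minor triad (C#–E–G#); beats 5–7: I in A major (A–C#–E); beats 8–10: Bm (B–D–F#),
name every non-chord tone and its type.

The harmony at that moment is C# minor triad (C#, E, G#); A4 is not a chord tone.
It is approached by step up from G#4 and left by leap down to E4.
Step in, leap out — an escape tone.
The harmony at that moment is A major triad (A, C#, E); B4 is not a chord tone.
It is approached by leap up from E4 and left by step down to A4.
Leap in, step out — an appoggiatura.
The harmony at that moment is B minor triad (B, D, F#); G#4 is not a chord tone.
It is approached by step up from F#4 and left by step down to F#4.
Step away and step back to the same note — a neighbor tone (upper neighbor).

A4 (beat 2) — escape tone; B4 (beat 6) — appoggiatura; G#4 (beat 9) — neighbor tone.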